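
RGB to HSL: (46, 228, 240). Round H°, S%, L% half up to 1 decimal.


Normalize: R'=46/255≈0.1804, G'=228/255≈0.8941, B'=240/255≈0.9412
Max=240/255, Min=46/255, Δ=Max-Min=194/255
L = (Max+Min)/2 = (240+46)/510 = 286/510 = 0.56078… → L = 56.1%
L > 0.5 → S = Δ/(2-Max-Min) = 194/(510-240-46) = 194/224 = 0.86607… → S = 86.6%
(the 1/255 factors cancel in S and H, so raw channel differences can be used)
Max is B' → H = 60 × ((R-G)/Δ + 4) = 60 × ((46-228)/194 + 4)
  -182/194 + 4 = -0.9381… + 4 = 3.0618…
  H = 60 × 3.0618… = 183.711…° → H = 183.7°
= HSL(183.7°, 86.6%, 56.1%)


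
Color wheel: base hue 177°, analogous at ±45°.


Base hue: 177°
Left analog: (177 - 45) mod 360 = 132°
Right analog: (177 + 45) mod 360 = 222°
Analogous hues = 132° and 222°


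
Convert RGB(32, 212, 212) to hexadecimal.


R = 32 → 20 (hex)
G = 212 → D4 (hex)
B = 212 → D4 (hex)
Hex = #20D4D4


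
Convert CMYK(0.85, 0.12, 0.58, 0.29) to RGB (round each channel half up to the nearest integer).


R = 255 × (1-C) × (1-K) = 255 × 0.15 × 0.71 = 27.1575 → 27
G = 255 × (1-M) × (1-K) = 255 × 0.88 × 0.71 = 159.324 → 159
B = 255 × (1-Y) × (1-K) = 255 × 0.42 × 0.71 = 76.041 → 76
= RGB(27, 159, 76)


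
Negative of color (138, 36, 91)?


Invert: (255-R, 255-G, 255-B)
R: 255-138 = 117
G: 255-36 = 219
B: 255-91 = 164
= RGB(117, 219, 164)


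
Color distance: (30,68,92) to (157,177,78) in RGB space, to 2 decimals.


d = √[(R₁-R₂)² + (G₁-G₂)² + (B₁-B₂)²]
d = √[(30-157)² + (68-177)² + (92-78)²]
d = √[16129 + 11881 + 196]
d = √28206
d ≈ 167.95


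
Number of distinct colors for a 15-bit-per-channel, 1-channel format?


Total bits = 15 bits/channel × 1 channels = 15 bits
Distinct colors = 2^15
= 32,768 colors


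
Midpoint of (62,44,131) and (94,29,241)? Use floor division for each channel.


Midpoint: each channel = ⌊(C₁+C₂)/2⌋
R: ⌊(62+94)/2⌋ = 78
G: ⌊(44+29)/2⌋ = 36
B: ⌊(131+241)/2⌋ = 186
= RGB(78, 36, 186)


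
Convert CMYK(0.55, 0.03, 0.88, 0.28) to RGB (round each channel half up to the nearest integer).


R = 255 × (1-C) × (1-K) = 255 × 0.45 × 0.72 = 82.62 → 83
G = 255 × (1-M) × (1-K) = 255 × 0.97 × 0.72 = 178.092 → 178
B = 255 × (1-Y) × (1-K) = 255 × 0.12 × 0.72 = 22.032 → 22
= RGB(83, 178, 22)


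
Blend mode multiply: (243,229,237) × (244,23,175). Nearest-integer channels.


Multiply: C = A×B/255, rounded to nearest integer
R: 243×244/255 = 59292/255 ≈ 232.518 → 233
G: 229×23/255 = 5267/255 ≈ 20.655 → 21
B: 237×175/255 = 41475/255 ≈ 162.647 → 163
= RGB(233, 21, 163)


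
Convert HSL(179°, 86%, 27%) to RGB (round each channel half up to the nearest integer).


H=179°, S=0.86, L=0.27
C = (1-|2L-1|)×S = (1-|-0.46|)×0.86 = 0.4644
H' = H/60 = 179/60 ≈ 2.9833; X = C×(1-|H' mod 2 - 1|) = 0.45666
m = L - C/2 = 0.27 - 0.2322 = 0.0378
Sector ⌊H'⌋ = 2 → (R',G',B') = (0.0, 0.4644, 0.45666)
RGB = ((R'+m)×255, (G'+m)×255, (B'+m)×255) = (9.639, 128.061, 126.0873)
Round half up → RGB(10, 128, 126)


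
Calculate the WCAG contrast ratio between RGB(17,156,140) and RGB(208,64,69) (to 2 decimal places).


Linearize each sRGB channel c=v/255: c/12.92 if c ≤ 0.04045 else ((c+0.055)/1.055)^2.4
L = 0.2126×R_lin + 0.7152×G_lin + 0.0722×B_lin
Color 1 (17,156,140):
  R=17: 17/255≈0.0667 > 0.04045 → ((0.0667+0.055)/1.055)^2.4 ≈ 0.00561
  G=156: 156/255≈0.6118 > 0.04045 → ((0.6118+0.055)/1.055)^2.4 ≈ 0.33245
  B=140: 140/255≈0.5490 > 0.04045 → ((0.5490+0.055)/1.055)^2.4 ≈ 0.26225
  L1 = 0.2126×0.00561 + 0.7152×0.33245 + 0.0722×0.26225 ≈ 0.25790
Color 2 (208,64,69):
  R=208: 208/255≈0.8157 > 0.04045 → ((0.8157+0.055)/1.055)^2.4 ≈ 0.63076
  G=64: 64/255≈0.2510 > 0.04045 → ((0.2510+0.055)/1.055)^2.4 ≈ 0.05127
  B=69: 69/255≈0.2706 > 0.04045 → ((0.2706+0.055)/1.055)^2.4 ≈ 0.05951
  L2 = 0.2126×0.63076 + 0.7152×0.05127 + 0.0722×0.05951 ≈ 0.17506
Lighter = 0.25790, Darker = 0.17506
Ratio = (L_lighter + 0.05) / (L_darker + 0.05)
Ratio = (0.25790 + 0.05) / (0.17506 + 0.05) = 0.30790 / 0.22506 ≈ 1.3680
Ratio ≈ 1.37:1


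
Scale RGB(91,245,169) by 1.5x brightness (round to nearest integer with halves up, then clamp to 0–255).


Multiply each channel by 1.5, round half up, clamp to [0, 255]
R: 91×1.5 = 136.5 → round → 137
G: 245×1.5 = 367.5 → round → 368 → clamp → 255
B: 169×1.5 = 253.5 → round → 254
= RGB(137, 255, 254)


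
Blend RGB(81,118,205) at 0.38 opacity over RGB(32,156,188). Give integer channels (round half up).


C = α×F + (1-α)×B, with 1-α = 0.62
R: 0.38×81 + 0.62×32 = 30.78 + 19.84 = 50.62 → 51
G: 0.38×118 + 0.62×156 = 44.84 + 96.72 = 141.56 → 142
B: 0.38×205 + 0.62×188 = 77.90 + 116.56 = 194.46 → 194
= RGB(51, 142, 194)


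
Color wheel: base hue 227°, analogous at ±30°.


Base hue: 227°
Left analog: (227 - 30) mod 360 = 197°
Right analog: (227 + 30) mod 360 = 257°
Analogous hues = 197° and 257°


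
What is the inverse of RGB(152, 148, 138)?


Invert: (255-R, 255-G, 255-B)
R: 255-152 = 103
G: 255-148 = 107
B: 255-138 = 117
= RGB(103, 107, 117)


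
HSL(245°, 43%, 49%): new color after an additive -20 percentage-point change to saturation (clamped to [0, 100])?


Original S = 43%
Adjustment = -20 percentage points
New S = 43 + (-20) = 23
Clamp to [0, 100] → 23
= HSL(245°, 23%, 49%)


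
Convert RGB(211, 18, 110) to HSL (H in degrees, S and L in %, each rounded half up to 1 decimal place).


Normalize: R'=211/255≈0.8275, G'=18/255≈0.0706, B'=110/255≈0.4314
Max=211/255, Min=18/255, Δ=Max-Min=193/255
L = (Max+Min)/2 = (211+18)/510 = 229/510 = 0.44901… → L = 44.9%
L ≤ 0.5 → S = Δ/(Max+Min) = 193/(211+18) = 193/229 = 0.84279… → S = 84.3%
(the 1/255 factors cancel in S and H, so raw channel differences can be used)
Max is R' → H = 60 × (((G-B)/Δ) mod 6) = 60 × (((18-110)/193) mod 6)
  (-92)/193 = -0.4766…; negative, so add 6 → 5.5233…
  H = 60 × 5.5233… = 331.398…° → H = 331.4°
= HSL(331.4°, 84.3%, 44.9%)


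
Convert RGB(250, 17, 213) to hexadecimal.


R = 250 → FA (hex)
G = 17 → 11 (hex)
B = 213 → D5 (hex)
Hex = #FA11D5


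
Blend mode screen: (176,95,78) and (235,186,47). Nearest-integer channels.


Screen: C = 255 - (255-A)×(255-B)/255, rounded to nearest integer
R: 255 - (255-176)×(255-235)/255 = 255 - 1580/255 ≈ 255 - 6.196 = 248.804 → 249
G: 255 - (255-95)×(255-186)/255 = 255 - 11040/255 ≈ 255 - 43.294 = 211.706 → 212
B: 255 - (255-78)×(255-47)/255 = 255 - 36816/255 ≈ 255 - 144.376 = 110.624 → 111
= RGB(249, 212, 111)


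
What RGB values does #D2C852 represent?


D2 → 210 (R)
C8 → 200 (G)
52 → 82 (B)
= RGB(210, 200, 82)


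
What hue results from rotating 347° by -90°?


New hue = (H + rotation) mod 360
New hue = (347 -90) mod 360
= 257 mod 360
= 257°


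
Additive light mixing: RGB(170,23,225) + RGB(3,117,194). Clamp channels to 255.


Additive: each channel = min(255, C₁+C₂)
R: 170+3 = 173 → 173
G: 23+117 = 140 → 140
B: 225+194 = 419 → 255
= RGB(173, 140, 255)


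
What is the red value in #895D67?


Color: #895D67
R = 89 = 137
G = 5D = 93
B = 67 = 103
Red = 137


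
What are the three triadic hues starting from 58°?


Triadic: equally spaced at 120° intervals
H1 = 58°
H2 = (58 + 120) mod 360 = 178°
H3 = (58 + 240) mod 360 = 298°
Triadic = 58°, 178°, 298°


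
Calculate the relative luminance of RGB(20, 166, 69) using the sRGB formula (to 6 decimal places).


Linearize each channel (sRGB transfer function): c = v/255; c_lin = c/12.92 if c ≤ 0.04045, else ((c+0.055)/1.055)^2.4
  R: 20/255 ≈ 0.078431 > 0.04045 → ((0.078431+0.055)/1.055)^2.4 ≈ 0.006995
  G: 166/255 ≈ 0.650980 > 0.04045 → ((0.650980+0.055)/1.055)^2.4 ≈ 0.381326
  B: 69/255 ≈ 0.270588 > 0.04045 → ((0.270588+0.055)/1.055)^2.4 ≈ 0.059511
R_lin = 0.006995, G_lin = 0.381326, B_lin = 0.059511
L = 0.2126×R + 0.7152×G + 0.0722×B
L = 0.2126×0.006995 + 0.7152×0.381326 + 0.0722×0.059511
L ≈ 0.278508


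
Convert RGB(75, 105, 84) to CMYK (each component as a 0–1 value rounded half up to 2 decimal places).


R'=75/255≈0.2941, G'=105/255≈0.4118, B'=84/255≈0.3294
K = 1 - max(R',G',B') = 1 - 105/255 = 150/255 = 0.58823… → 0.59
(1-R'-K)/(1-K) simplifies to (max-R)/max with max = 105:
C = (105-75)/105 = 30/105 = 0.28571… → 0.29
M = (105-105)/105 = 0/105 = 0 → 0.00
Y = (105-84)/105 = 21/105 = 0.2 → 0.20
= CMYK(0.29, 0.00, 0.20, 0.59)


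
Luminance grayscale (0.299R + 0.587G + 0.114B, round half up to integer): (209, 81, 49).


Gray = 0.299×R + 0.587×G + 0.114×B
Gray = 0.299×209 + 0.587×81 + 0.114×49
Gray = 62.491 + 47.547 + 5.586
Gray = 115.624 → round half up → 116
Gray = 116


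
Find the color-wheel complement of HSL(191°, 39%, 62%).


Complement = opposite side of color wheel = hue + 180°
H' = (191 + 180) mod 360 = 11°
S and L unchanged.
= HSL(11°, 39%, 62%)


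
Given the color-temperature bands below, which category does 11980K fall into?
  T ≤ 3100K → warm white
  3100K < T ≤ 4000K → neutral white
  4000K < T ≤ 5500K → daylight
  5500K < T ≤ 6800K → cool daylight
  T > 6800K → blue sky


Temperature: 11980K
11980K > 6800K → blue sky
Classification: blue sky


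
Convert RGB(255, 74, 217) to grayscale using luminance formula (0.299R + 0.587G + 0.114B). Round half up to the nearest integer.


Gray = 0.299×R + 0.587×G + 0.114×B
Gray = 0.299×255 + 0.587×74 + 0.114×217
Gray = 76.245 + 43.438 + 24.738
Gray = 144.421 → round half up → 144
Gray = 144


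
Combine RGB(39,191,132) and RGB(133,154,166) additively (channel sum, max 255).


Additive: each channel = min(255, C₁+C₂)
R: 39+133 = 172 → 172
G: 191+154 = 345 → 255
B: 132+166 = 298 → 255
= RGB(172, 255, 255)


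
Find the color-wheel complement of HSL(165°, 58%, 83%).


Complement = opposite side of color wheel = hue + 180°
H' = (165 + 180) mod 360 = 345°
S and L unchanged.
= HSL(345°, 58%, 83%)


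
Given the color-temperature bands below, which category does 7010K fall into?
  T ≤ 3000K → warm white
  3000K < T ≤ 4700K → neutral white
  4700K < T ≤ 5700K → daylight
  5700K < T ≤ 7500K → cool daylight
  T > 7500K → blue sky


Temperature: 7010K
5700K < 7010K ≤ 7500K → cool daylight
Classification: cool daylight


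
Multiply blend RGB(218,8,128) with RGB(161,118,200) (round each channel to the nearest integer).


Multiply: C = A×B/255, rounded to nearest integer
R: 218×161/255 = 35098/255 ≈ 137.639 → 138
G: 8×118/255 = 944/255 ≈ 3.702 → 4
B: 128×200/255 = 25600/255 ≈ 100.392 → 100
= RGB(138, 4, 100)


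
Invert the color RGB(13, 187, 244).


Invert: (255-R, 255-G, 255-B)
R: 255-13 = 242
G: 255-187 = 68
B: 255-244 = 11
= RGB(242, 68, 11)


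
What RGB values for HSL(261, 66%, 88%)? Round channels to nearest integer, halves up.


H=261°, S=0.66, L=0.88
C = (1-|2L-1|)×S = (1-|0.76|)×0.66 = 0.1584
H' = H/60 = 261/60 ≈ 4.3500; X = C×(1-|H' mod 2 - 1|) = 0.05544
m = L - C/2 = 0.88 - 0.0792 = 0.8008
Sector ⌊H'⌋ = 4 → (R',G',B') = (0.05544, 0.0, 0.1584)
RGB = ((R'+m)×255, (G'+m)×255, (B'+m)×255) = (218.3412, 204.204, 244.596)
Round half up → RGB(218, 204, 245)


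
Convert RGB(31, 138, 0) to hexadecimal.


R = 31 → 1F (hex)
G = 138 → 8A (hex)
B = 0 → 00 (hex)
Hex = #1F8A00


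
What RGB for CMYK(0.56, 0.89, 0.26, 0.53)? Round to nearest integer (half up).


R = 255 × (1-C) × (1-K) = 255 × 0.44 × 0.47 = 52.734 → 53
G = 255 × (1-M) × (1-K) = 255 × 0.11 × 0.47 = 13.1835 → 13
B = 255 × (1-Y) × (1-K) = 255 × 0.74 × 0.47 = 88.689 → 89
= RGB(53, 13, 89)


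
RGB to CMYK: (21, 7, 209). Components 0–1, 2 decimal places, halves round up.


R'=21/255≈0.0824, G'=7/255≈0.0275, B'=209/255≈0.8196
K = 1 - max(R',G',B') = 1 - 209/255 = 46/255 = 0.18039… → 0.18
(1-R'-K)/(1-K) simplifies to (max-R)/max with max = 209:
C = (209-21)/209 = 188/209 = 0.89952… → 0.90
M = (209-7)/209 = 202/209 = 0.96650… → 0.97
Y = (209-209)/209 = 0/209 = 0 → 0.00
= CMYK(0.90, 0.97, 0.00, 0.18)


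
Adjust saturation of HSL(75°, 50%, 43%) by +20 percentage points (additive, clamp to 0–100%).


Original S = 50%
Adjustment = +20 percentage points
New S = 50 + (20) = 70
Clamp to [0, 100] → 70
= HSL(75°, 70%, 43%)


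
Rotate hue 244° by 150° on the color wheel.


New hue = (H + rotation) mod 360
New hue = (244 + 150) mod 360
= 394 mod 360
= 34°


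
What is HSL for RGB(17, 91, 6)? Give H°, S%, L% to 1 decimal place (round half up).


Normalize: R'=17/255≈0.0667, G'=91/255≈0.3569, B'=6/255≈0.0235
Max=91/255, Min=6/255, Δ=Max-Min=85/255
L = (Max+Min)/2 = (91+6)/510 = 97/510 = 0.19019… → L = 19.0%
L ≤ 0.5 → S = Δ/(Max+Min) = 85/(91+6) = 85/97 = 0.87628… → S = 87.6%
(the 1/255 factors cancel in S and H, so raw channel differences can be used)
Max is G' → H = 60 × ((B-R)/Δ + 2) = 60 × ((6-17)/85 + 2)
  -11/85 + 2 = -0.1294… + 2 = 1.8705…
  H = 60 × 1.8705… = 112.235…° → H = 112.2°
= HSL(112.2°, 87.6%, 19.0%)


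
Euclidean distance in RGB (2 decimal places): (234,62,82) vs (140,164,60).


d = √[(R₁-R₂)² + (G₁-G₂)² + (B₁-B₂)²]
d = √[(234-140)² + (62-164)² + (82-60)²]
d = √[8836 + 10404 + 484]
d = √19724
d ≈ 140.44


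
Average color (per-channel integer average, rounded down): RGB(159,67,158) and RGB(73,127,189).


Midpoint: each channel = ⌊(C₁+C₂)/2⌋
R: ⌊(159+73)/2⌋ = 116
G: ⌊(67+127)/2⌋ = 97
B: ⌊(158+189)/2⌋ = 173
= RGB(116, 97, 173)


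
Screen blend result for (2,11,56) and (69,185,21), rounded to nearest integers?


Screen: C = 255 - (255-A)×(255-B)/255, rounded to nearest integer
R: 255 - (255-2)×(255-69)/255 = 255 - 47058/255 ≈ 255 - 184.541 = 70.459 → 70
G: 255 - (255-11)×(255-185)/255 = 255 - 17080/255 ≈ 255 - 66.980 = 188.020 → 188
B: 255 - (255-56)×(255-21)/255 = 255 - 46566/255 ≈ 255 - 182.612 = 72.388 → 72
= RGB(70, 188, 72)


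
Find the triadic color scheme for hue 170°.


Triadic: equally spaced at 120° intervals
H1 = 170°
H2 = (170 + 120) mod 360 = 290°
H3 = (170 + 240) mod 360 = 50°
Triadic = 170°, 290°, 50°


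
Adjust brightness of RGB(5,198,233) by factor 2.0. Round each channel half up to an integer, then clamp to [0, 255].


Multiply each channel by 2.0, round half up, clamp to [0, 255]
R: 5×2.0 = 10
G: 198×2.0 = 396 → clamp → 255
B: 233×2.0 = 466 → clamp → 255
= RGB(10, 255, 255)


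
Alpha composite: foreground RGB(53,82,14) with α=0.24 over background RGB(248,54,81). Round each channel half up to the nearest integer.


C = α×F + (1-α)×B, with 1-α = 0.76
R: 0.24×53 + 0.76×248 = 12.72 + 188.48 = 201.20 → 201
G: 0.24×82 + 0.76×54 = 19.68 + 41.04 = 60.72 → 61
B: 0.24×14 + 0.76×81 = 3.36 + 61.56 = 64.92 → 65
= RGB(201, 61, 65)


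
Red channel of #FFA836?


Color: #FFA836
R = FF = 255
G = A8 = 168
B = 36 = 54
Red = 255


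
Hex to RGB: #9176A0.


91 → 145 (R)
76 → 118 (G)
A0 → 160 (B)
= RGB(145, 118, 160)


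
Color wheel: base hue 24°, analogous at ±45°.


Base hue: 24°
Left analog: (24 - 45) mod 360 = 339°
Right analog: (24 + 45) mod 360 = 69°
Analogous hues = 339° and 69°


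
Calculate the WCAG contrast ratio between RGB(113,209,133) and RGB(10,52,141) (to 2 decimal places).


Linearize each sRGB channel c=v/255: c/12.92 if c ≤ 0.04045 else ((c+0.055)/1.055)^2.4
L = 0.2126×R_lin + 0.7152×G_lin + 0.0722×B_lin
Color 1 (113,209,133):
  R=113: 113/255≈0.4431 > 0.04045 → ((0.4431+0.055)/1.055)^2.4 ≈ 0.16513
  G=209: 209/255≈0.8196 > 0.04045 → ((0.8196+0.055)/1.055)^2.4 ≈ 0.63760
  B=133: 133/255≈0.5216 > 0.04045 → ((0.5216+0.055)/1.055)^2.4 ≈ 0.23455
  L1 = 0.2126×0.16513 + 0.7152×0.63760 + 0.0722×0.23455 ≈ 0.50805
Color 2 (10,52,141):
  R=10: 10/255≈0.0392 ≤ 0.04045 → 0.0392/12.92 ≈ 0.00304
  G=52: 52/255≈0.2039 > 0.04045 → ((0.2039+0.055)/1.055)^2.4 ≈ 0.03434
  B=141: 141/255≈0.5529 > 0.04045 → ((0.5529+0.055)/1.055)^2.4 ≈ 0.26636
  L2 = 0.2126×0.00304 + 0.7152×0.03434 + 0.0722×0.26636 ≈ 0.04444
Lighter = 0.50805, Darker = 0.04444
Ratio = (L_lighter + 0.05) / (L_darker + 0.05)
Ratio = (0.50805 + 0.05) / (0.04444 + 0.05) = 0.55805 / 0.09444 ≈ 5.9093
Ratio ≈ 5.91:1


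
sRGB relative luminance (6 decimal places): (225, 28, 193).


Linearize each channel (sRGB transfer function): c = v/255; c_lin = c/12.92 if c ≤ 0.04045, else ((c+0.055)/1.055)^2.4
  R: 225/255 ≈ 0.882353 > 0.04045 → ((0.882353+0.055)/1.055)^2.4 ≈ 0.752942
  G: 28/255 ≈ 0.109804 > 0.04045 → ((0.109804+0.055)/1.055)^2.4 ≈ 0.011612
  B: 193/255 ≈ 0.756863 > 0.04045 → ((0.756863+0.055)/1.055)^2.4 ≈ 0.533276
R_lin = 0.752942, G_lin = 0.011612, B_lin = 0.533276
L = 0.2126×R + 0.7152×G + 0.0722×B
L = 0.2126×0.752942 + 0.7152×0.011612 + 0.0722×0.533276
L ≈ 0.206883


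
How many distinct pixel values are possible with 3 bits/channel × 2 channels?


Total bits = 3 bits/channel × 2 channels = 6 bits
Distinct pixel values = 2^6
= 64 pixel values


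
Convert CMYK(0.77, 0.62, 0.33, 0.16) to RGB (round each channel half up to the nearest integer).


R = 255 × (1-C) × (1-K) = 255 × 0.23 × 0.84 = 49.266 → 49
G = 255 × (1-M) × (1-K) = 255 × 0.38 × 0.84 = 81.396 → 81
B = 255 × (1-Y) × (1-K) = 255 × 0.67 × 0.84 = 143.514 → 144
= RGB(49, 81, 144)


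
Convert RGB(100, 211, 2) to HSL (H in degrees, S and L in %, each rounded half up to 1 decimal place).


Normalize: R'=100/255≈0.3922, G'=211/255≈0.8275, B'=2/255≈0.0078
Max=211/255, Min=2/255, Δ=Max-Min=209/255
L = (Max+Min)/2 = (211+2)/510 = 213/510 = 0.41764… → L = 41.8%
L ≤ 0.5 → S = Δ/(Max+Min) = 209/(211+2) = 209/213 = 0.98122… → S = 98.1%
(the 1/255 factors cancel in S and H, so raw channel differences can be used)
Max is G' → H = 60 × ((B-R)/Δ + 2) = 60 × ((2-100)/209 + 2)
  -98/209 + 2 = -0.4688… + 2 = 1.5311…
  H = 60 × 1.5311… = 91.866…° → H = 91.9°
= HSL(91.9°, 98.1%, 41.8%)


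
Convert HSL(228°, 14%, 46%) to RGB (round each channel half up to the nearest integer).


H=228°, S=0.14, L=0.46
C = (1-|2L-1|)×S = (1-|-0.08|)×0.14 = 0.1288
H' = H/60 = 228/60 ≈ 3.8000; X = C×(1-|H' mod 2 - 1|) = 0.02576
m = L - C/2 = 0.46 - 0.0644 = 0.3956
Sector ⌊H'⌋ = 3 → (R',G',B') = (0.0, 0.02576, 0.1288)
RGB = ((R'+m)×255, (G'+m)×255, (B'+m)×255) = (100.878, 107.4468, 133.722)
Round half up → RGB(101, 107, 134)


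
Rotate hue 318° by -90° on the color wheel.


New hue = (H + rotation) mod 360
New hue = (318 -90) mod 360
= 228 mod 360
= 228°


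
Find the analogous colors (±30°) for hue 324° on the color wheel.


Base hue: 324°
Left analog: (324 - 30) mod 360 = 294°
Right analog: (324 + 30) mod 360 = 354°
Analogous hues = 294° and 354°


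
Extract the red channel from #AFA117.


Color: #AFA117
R = AF = 175
G = A1 = 161
B = 17 = 23
Red = 175


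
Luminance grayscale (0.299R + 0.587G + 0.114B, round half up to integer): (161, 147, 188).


Gray = 0.299×R + 0.587×G + 0.114×B
Gray = 0.299×161 + 0.587×147 + 0.114×188
Gray = 48.139 + 86.289 + 21.432
Gray = 155.860 → round half up → 156
Gray = 156


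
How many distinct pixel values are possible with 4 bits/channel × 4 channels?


Total bits = 4 bits/channel × 4 channels = 16 bits
Distinct pixel values = 2^16
= 65,536 pixel values


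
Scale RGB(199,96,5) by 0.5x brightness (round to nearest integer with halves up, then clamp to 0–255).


Multiply each channel by 0.5, round half up, clamp to [0, 255]
R: 199×0.5 = 99.5 → round → 100
G: 96×0.5 = 48
B: 5×0.5 = 2.5 → round → 3
= RGB(100, 48, 3)


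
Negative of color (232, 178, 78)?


Invert: (255-R, 255-G, 255-B)
R: 255-232 = 23
G: 255-178 = 77
B: 255-78 = 177
= RGB(23, 77, 177)


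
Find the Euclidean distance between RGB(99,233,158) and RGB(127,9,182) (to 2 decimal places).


d = √[(R₁-R₂)² + (G₁-G₂)² + (B₁-B₂)²]
d = √[(99-127)² + (233-9)² + (158-182)²]
d = √[784 + 50176 + 576]
d = √51536
d ≈ 227.02


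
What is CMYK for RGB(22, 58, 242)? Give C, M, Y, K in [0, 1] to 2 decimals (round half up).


R'=22/255≈0.0863, G'=58/255≈0.2275, B'=242/255≈0.9490
K = 1 - max(R',G',B') = 1 - 242/255 = 13/255 = 0.05098… → 0.05
(1-R'-K)/(1-K) simplifies to (max-R)/max with max = 242:
C = (242-22)/242 = 220/242 = 0.90909… → 0.91
M = (242-58)/242 = 184/242 = 0.76033… → 0.76
Y = (242-242)/242 = 0/242 = 0 → 0.00
= CMYK(0.91, 0.76, 0.00, 0.05)


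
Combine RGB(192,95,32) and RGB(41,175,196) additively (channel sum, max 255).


Additive: each channel = min(255, C₁+C₂)
R: 192+41 = 233 → 233
G: 95+175 = 270 → 255
B: 32+196 = 228 → 228
= RGB(233, 255, 228)


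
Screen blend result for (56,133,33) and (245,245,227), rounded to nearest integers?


Screen: C = 255 - (255-A)×(255-B)/255, rounded to nearest integer
R: 255 - (255-56)×(255-245)/255 = 255 - 1990/255 ≈ 255 - 7.804 = 247.196 → 247
G: 255 - (255-133)×(255-245)/255 = 255 - 1220/255 ≈ 255 - 4.784 = 250.216 → 250
B: 255 - (255-33)×(255-227)/255 = 255 - 6216/255 ≈ 255 - 24.376 = 230.624 → 231
= RGB(247, 250, 231)


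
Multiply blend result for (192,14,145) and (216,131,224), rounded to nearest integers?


Multiply: C = A×B/255, rounded to nearest integer
R: 192×216/255 = 41472/255 ≈ 162.635 → 163
G: 14×131/255 = 1834/255 ≈ 7.192 → 7
B: 145×224/255 = 32480/255 ≈ 127.373 → 127
= RGB(163, 7, 127)


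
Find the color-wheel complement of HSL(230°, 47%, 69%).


Complement = opposite side of color wheel = hue + 180°
H' = (230 + 180) mod 360 = 50°
S and L unchanged.
= HSL(50°, 47%, 69%)


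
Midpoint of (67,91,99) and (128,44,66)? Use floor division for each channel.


Midpoint: each channel = ⌊(C₁+C₂)/2⌋
R: ⌊(67+128)/2⌋ = 97
G: ⌊(91+44)/2⌋ = 67
B: ⌊(99+66)/2⌋ = 82
= RGB(97, 67, 82)


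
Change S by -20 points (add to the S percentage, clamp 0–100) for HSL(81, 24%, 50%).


Original S = 24%
Adjustment = -20 percentage points
New S = 24 + (-20) = 4
Clamp to [0, 100] → 4
= HSL(81°, 4%, 50%)


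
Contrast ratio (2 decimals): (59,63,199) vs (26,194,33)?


Linearize each sRGB channel c=v/255: c/12.92 if c ≤ 0.04045 else ((c+0.055)/1.055)^2.4
L = 0.2126×R_lin + 0.7152×G_lin + 0.0722×B_lin
Color 1 (59,63,199):
  R=59: 59/255≈0.2314 > 0.04045 → ((0.2314+0.055)/1.055)^2.4 ≈ 0.04374
  G=63: 63/255≈0.2471 > 0.04045 → ((0.2471+0.055)/1.055)^2.4 ≈ 0.04971
  B=199: 199/255≈0.7804 > 0.04045 → ((0.7804+0.055)/1.055)^2.4 ≈ 0.57112
  L1 = 0.2126×0.04374 + 0.7152×0.04971 + 0.0722×0.57112 ≈ 0.08608
Color 2 (26,194,33):
  R=26: 26/255≈0.1020 > 0.04045 → ((0.1020+0.055)/1.055)^2.4 ≈ 0.01033
  G=194: 194/255≈0.7608 > 0.04045 → ((0.7608+0.055)/1.055)^2.4 ≈ 0.53948
  B=33: 33/255≈0.1294 > 0.04045 → ((0.1294+0.055)/1.055)^2.4 ≈ 0.01521
  L2 = 0.2126×0.01033 + 0.7152×0.53948 + 0.0722×0.01521 ≈ 0.38913
Lighter = 0.38913, Darker = 0.08608
Ratio = (L_lighter + 0.05) / (L_darker + 0.05)
Ratio = (0.38913 + 0.05) / (0.08608 + 0.05) = 0.43913 / 0.13608 ≈ 3.2269
Ratio ≈ 3.23:1


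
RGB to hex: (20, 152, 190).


R = 20 → 14 (hex)
G = 152 → 98 (hex)
B = 190 → BE (hex)
Hex = #1498BE


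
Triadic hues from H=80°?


Triadic: equally spaced at 120° intervals
H1 = 80°
H2 = (80 + 120) mod 360 = 200°
H3 = (80 + 240) mod 360 = 320°
Triadic = 80°, 200°, 320°


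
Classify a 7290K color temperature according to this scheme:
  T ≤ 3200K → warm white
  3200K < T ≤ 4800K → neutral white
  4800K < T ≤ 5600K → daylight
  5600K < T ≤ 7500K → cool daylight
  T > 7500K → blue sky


Temperature: 7290K
5600K < 7290K ≤ 7500K → cool daylight
Classification: cool daylight


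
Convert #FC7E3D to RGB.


FC → 252 (R)
7E → 126 (G)
3D → 61 (B)
= RGB(252, 126, 61)


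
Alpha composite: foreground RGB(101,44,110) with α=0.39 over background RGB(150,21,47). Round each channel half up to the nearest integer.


C = α×F + (1-α)×B, with 1-α = 0.61
R: 0.39×101 + 0.61×150 = 39.39 + 91.50 = 130.89 → 131
G: 0.39×44 + 0.61×21 = 17.16 + 12.81 = 29.97 → 30
B: 0.39×110 + 0.61×47 = 42.90 + 28.67 = 71.57 → 72
= RGB(131, 30, 72)


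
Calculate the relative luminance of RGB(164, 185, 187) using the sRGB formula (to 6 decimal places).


Linearize each channel (sRGB transfer function): c = v/255; c_lin = c/12.92 if c ≤ 0.04045, else ((c+0.055)/1.055)^2.4
  R: 164/255 ≈ 0.643137 > 0.04045 → ((0.643137+0.055)/1.055)^2.4 ≈ 0.371238
  G: 185/255 ≈ 0.725490 > 0.04045 → ((0.725490+0.055)/1.055)^2.4 ≈ 0.485150
  B: 187/255 ≈ 0.733333 > 0.04045 → ((0.733333+0.055)/1.055)^2.4 ≈ 0.496933
R_lin = 0.371238, G_lin = 0.485150, B_lin = 0.496933
L = 0.2126×R + 0.7152×G + 0.0722×B
L = 0.2126×0.371238 + 0.7152×0.485150 + 0.0722×0.496933
L ≈ 0.461783


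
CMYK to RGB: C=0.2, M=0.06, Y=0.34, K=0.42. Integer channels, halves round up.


R = 255 × (1-C) × (1-K) = 255 × 0.80 × 0.58 = 118.32 → 118
G = 255 × (1-M) × (1-K) = 255 × 0.94 × 0.58 = 139.026 → 139
B = 255 × (1-Y) × (1-K) = 255 × 0.66 × 0.58 = 97.614 → 98
= RGB(118, 139, 98)


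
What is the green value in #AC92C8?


Color: #AC92C8
R = AC = 172
G = 92 = 146
B = C8 = 200
Green = 146


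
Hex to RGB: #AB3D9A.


AB → 171 (R)
3D → 61 (G)
9A → 154 (B)
= RGB(171, 61, 154)


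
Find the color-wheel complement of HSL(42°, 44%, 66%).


Complement = opposite side of color wheel = hue + 180°
H' = (42 + 180) mod 360 = 222°
S and L unchanged.
= HSL(222°, 44%, 66%)


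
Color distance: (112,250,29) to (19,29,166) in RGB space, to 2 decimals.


d = √[(R₁-R₂)² + (G₁-G₂)² + (B₁-B₂)²]
d = √[(112-19)² + (250-29)² + (29-166)²]
d = √[8649 + 48841 + 18769]
d = √76259
d ≈ 276.15


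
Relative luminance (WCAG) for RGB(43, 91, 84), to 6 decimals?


Linearize each channel (sRGB transfer function): c = v/255; c_lin = c/12.92 if c ≤ 0.04045, else ((c+0.055)/1.055)^2.4
  R: 43/255 ≈ 0.168627 > 0.04045 → ((0.168627+0.055)/1.055)^2.4 ≈ 0.024158
  G: 91/255 ≈ 0.356863 > 0.04045 → ((0.356863+0.055)/1.055)^2.4 ≈ 0.104616
  B: 84/255 ≈ 0.329412 > 0.04045 → ((0.329412+0.055)/1.055)^2.4 ≈ 0.088656
R_lin = 0.024158, G_lin = 0.104616, B_lin = 0.088656
L = 0.2126×R + 0.7152×G + 0.0722×B
L = 0.2126×0.024158 + 0.7152×0.104616 + 0.0722×0.088656
L ≈ 0.086359


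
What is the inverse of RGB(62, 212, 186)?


Invert: (255-R, 255-G, 255-B)
R: 255-62 = 193
G: 255-212 = 43
B: 255-186 = 69
= RGB(193, 43, 69)


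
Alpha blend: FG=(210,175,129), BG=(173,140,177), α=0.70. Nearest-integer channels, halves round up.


C = α×F + (1-α)×B, with 1-α = 0.30
R: 0.70×210 + 0.30×173 = 147.00 + 51.90 = 198.90 → 199
G: 0.70×175 + 0.30×140 = 122.50 + 42.00 = 164.50 → 165
B: 0.70×129 + 0.30×177 = 90.30 + 53.10 = 143.40 → 143
= RGB(199, 165, 143)


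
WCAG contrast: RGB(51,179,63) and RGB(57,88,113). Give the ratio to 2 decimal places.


Linearize each sRGB channel c=v/255: c/12.92 if c ≤ 0.04045 else ((c+0.055)/1.055)^2.4
L = 0.2126×R_lin + 0.7152×G_lin + 0.0722×B_lin
Color 1 (51,179,63):
  R=51: 51/255≈0.2000 > 0.04045 → ((0.2000+0.055)/1.055)^2.4 ≈ 0.03310
  G=179: 179/255≈0.7020 > 0.04045 → ((0.7020+0.055)/1.055)^2.4 ≈ 0.45079
  B=63: 63/255≈0.2471 > 0.04045 → ((0.2471+0.055)/1.055)^2.4 ≈ 0.04971
  L1 = 0.2126×0.03310 + 0.7152×0.45079 + 0.0722×0.04971 ≈ 0.33303
Color 2 (57,88,113):
  R=57: 57/255≈0.2235 > 0.04045 → ((0.2235+0.055)/1.055)^2.4 ≈ 0.04092
  G=88: 88/255≈0.3451 > 0.04045 → ((0.3451+0.055)/1.055)^2.4 ≈ 0.09759
  B=113: 113/255≈0.4431 > 0.04045 → ((0.4431+0.055)/1.055)^2.4 ≈ 0.16513
  L2 = 0.2126×0.04092 + 0.7152×0.09759 + 0.0722×0.16513 ≈ 0.09042
Lighter = 0.33303, Darker = 0.09042
Ratio = (L_lighter + 0.05) / (L_darker + 0.05)
Ratio = (0.33303 + 0.05) / (0.09042 + 0.05) = 0.38303 / 0.14042 ≈ 2.7278
Ratio ≈ 2.73:1


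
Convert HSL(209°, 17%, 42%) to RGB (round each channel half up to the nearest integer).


H=209°, S=0.17, L=0.42
C = (1-|2L-1|)×S = (1-|-0.16|)×0.17 = 0.1428
H' = H/60 = 209/60 ≈ 3.4833; X = C×(1-|H' mod 2 - 1|) = 0.07378
m = L - C/2 = 0.42 - 0.0714 = 0.3486
Sector ⌊H'⌋ = 3 → (R',G',B') = (0.0, 0.07378, 0.1428)
RGB = ((R'+m)×255, (G'+m)×255, (B'+m)×255) = (88.893, 107.7069, 125.307)
Round half up → RGB(89, 108, 125)


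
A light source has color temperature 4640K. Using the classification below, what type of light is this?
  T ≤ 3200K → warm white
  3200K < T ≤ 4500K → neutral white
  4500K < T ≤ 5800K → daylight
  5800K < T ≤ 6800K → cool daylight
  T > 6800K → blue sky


Temperature: 4640K
4500K < 4640K ≤ 5800K → daylight
Classification: daylight


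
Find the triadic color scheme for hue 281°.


Triadic: equally spaced at 120° intervals
H1 = 281°
H2 = (281 + 120) mod 360 = 41°
H3 = (281 + 240) mod 360 = 161°
Triadic = 281°, 41°, 161°


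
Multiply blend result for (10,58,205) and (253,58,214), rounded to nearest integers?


Multiply: C = A×B/255, rounded to nearest integer
R: 10×253/255 = 2530/255 ≈ 9.922 → 10
G: 58×58/255 = 3364/255 ≈ 13.192 → 13
B: 205×214/255 = 43870/255 ≈ 172.039 → 172
= RGB(10, 13, 172)


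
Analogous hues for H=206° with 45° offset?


Base hue: 206°
Left analog: (206 - 45) mod 360 = 161°
Right analog: (206 + 45) mod 360 = 251°
Analogous hues = 161° and 251°


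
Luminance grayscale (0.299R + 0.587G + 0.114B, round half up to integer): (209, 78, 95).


Gray = 0.299×R + 0.587×G + 0.114×B
Gray = 0.299×209 + 0.587×78 + 0.114×95
Gray = 62.491 + 45.786 + 10.830
Gray = 119.107 → round half up → 119
Gray = 119


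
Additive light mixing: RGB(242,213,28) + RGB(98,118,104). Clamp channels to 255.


Additive: each channel = min(255, C₁+C₂)
R: 242+98 = 340 → 255
G: 213+118 = 331 → 255
B: 28+104 = 132 → 132
= RGB(255, 255, 132)


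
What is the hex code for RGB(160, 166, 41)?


R = 160 → A0 (hex)
G = 166 → A6 (hex)
B = 41 → 29 (hex)
Hex = #A0A629


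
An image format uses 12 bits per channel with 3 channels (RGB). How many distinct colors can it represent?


Total bits = 12 bits/channel × 3 channels = 36 bits
Distinct colors = 2^36
= 68,719,476,736 colors


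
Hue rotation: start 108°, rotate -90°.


New hue = (H + rotation) mod 360
New hue = (108 -90) mod 360
= 18 mod 360
= 18°


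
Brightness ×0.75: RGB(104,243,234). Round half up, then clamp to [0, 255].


Multiply each channel by 0.75, round half up, clamp to [0, 255]
R: 104×0.75 = 78
G: 243×0.75 = 182.25 → round → 182
B: 234×0.75 = 175.5 → round → 176
= RGB(78, 182, 176)


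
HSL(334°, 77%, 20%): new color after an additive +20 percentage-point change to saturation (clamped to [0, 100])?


Original S = 77%
Adjustment = +20 percentage points
New S = 77 + (20) = 97
Clamp to [0, 100] → 97
= HSL(334°, 97%, 20%)


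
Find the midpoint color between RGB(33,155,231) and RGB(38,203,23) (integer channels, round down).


Midpoint: each channel = ⌊(C₁+C₂)/2⌋
R: ⌊(33+38)/2⌋ = 35
G: ⌊(155+203)/2⌋ = 179
B: ⌊(231+23)/2⌋ = 127
= RGB(35, 179, 127)


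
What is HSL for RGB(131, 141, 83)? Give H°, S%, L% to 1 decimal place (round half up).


Normalize: R'=131/255≈0.5137, G'=141/255≈0.5529, B'=83/255≈0.3255
Max=141/255, Min=83/255, Δ=Max-Min=58/255
L = (Max+Min)/2 = (141+83)/510 = 224/510 = 0.43921… → L = 43.9%
L ≤ 0.5 → S = Δ/(Max+Min) = 58/(141+83) = 58/224 = 0.25892… → S = 25.9%
(the 1/255 factors cancel in S and H, so raw channel differences can be used)
Max is G' → H = 60 × ((B-R)/Δ + 2) = 60 × ((83-131)/58 + 2)
  -48/58 + 2 = -0.8275… + 2 = 1.1724…
  H = 60 × 1.1724… = 70.344…° → H = 70.3°
= HSL(70.3°, 25.9%, 43.9%)


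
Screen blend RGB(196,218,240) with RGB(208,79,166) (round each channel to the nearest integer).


Screen: C = 255 - (255-A)×(255-B)/255, rounded to nearest integer
R: 255 - (255-196)×(255-208)/255 = 255 - 2773/255 ≈ 255 - 10.875 = 244.125 → 244
G: 255 - (255-218)×(255-79)/255 = 255 - 6512/255 ≈ 255 - 25.537 = 229.463 → 229
B: 255 - (255-240)×(255-166)/255 = 255 - 1335/255 ≈ 255 - 5.235 = 249.765 → 250
= RGB(244, 229, 250)


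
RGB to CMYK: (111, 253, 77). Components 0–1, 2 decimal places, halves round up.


R'=111/255≈0.4353, G'=253/255≈0.9922, B'=77/255≈0.3020
K = 1 - max(R',G',B') = 1 - 253/255 = 2/255 = 0.00784… → 0.01
(1-R'-K)/(1-K) simplifies to (max-R)/max with max = 253:
C = (253-111)/253 = 142/253 = 0.56126… → 0.56
M = (253-253)/253 = 0/253 = 0 → 0.00
Y = (253-77)/253 = 176/253 = 0.69565… → 0.70
= CMYK(0.56, 0.00, 0.70, 0.01)


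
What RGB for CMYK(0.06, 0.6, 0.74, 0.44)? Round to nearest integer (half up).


R = 255 × (1-C) × (1-K) = 255 × 0.94 × 0.56 = 134.232 → 134
G = 255 × (1-M) × (1-K) = 255 × 0.40 × 0.56 = 57.12 → 57
B = 255 × (1-Y) × (1-K) = 255 × 0.26 × 0.56 = 37.128 → 37
= RGB(134, 57, 37)


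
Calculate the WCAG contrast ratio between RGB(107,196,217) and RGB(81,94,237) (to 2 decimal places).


Linearize each sRGB channel c=v/255: c/12.92 if c ≤ 0.04045 else ((c+0.055)/1.055)^2.4
L = 0.2126×R_lin + 0.7152×G_lin + 0.0722×B_lin
Color 1 (107,196,217):
  R=107: 107/255≈0.4196 > 0.04045 → ((0.4196+0.055)/1.055)^2.4 ≈ 0.14703
  G=196: 196/255≈0.7686 > 0.04045 → ((0.7686+0.055)/1.055)^2.4 ≈ 0.55201
  B=217: 217/255≈0.8510 > 0.04045 → ((0.8510+0.055)/1.055)^2.4 ≈ 0.69387
  L1 = 0.2126×0.14703 + 0.7152×0.55201 + 0.0722×0.69387 ≈ 0.47615
Color 2 (81,94,237):
  R=81: 81/255≈0.3176 > 0.04045 → ((0.3176+0.055)/1.055)^2.4 ≈ 0.08228
  G=94: 94/255≈0.3686 > 0.04045 → ((0.3686+0.055)/1.055)^2.4 ≈ 0.11193
  B=237: 237/255≈0.9294 > 0.04045 → ((0.9294+0.055)/1.055)^2.4 ≈ 0.84687
  L2 = 0.2126×0.08228 + 0.7152×0.11193 + 0.0722×0.84687 ≈ 0.15869
Lighter = 0.47615, Darker = 0.15869
Ratio = (L_lighter + 0.05) / (L_darker + 0.05)
Ratio = (0.47615 + 0.05) / (0.15869 + 0.05) = 0.52615 / 0.20869 ≈ 2.5212
Ratio ≈ 2.52:1


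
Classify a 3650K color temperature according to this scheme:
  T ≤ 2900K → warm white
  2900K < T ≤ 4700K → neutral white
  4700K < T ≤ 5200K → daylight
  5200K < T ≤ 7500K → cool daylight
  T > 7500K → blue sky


Temperature: 3650K
2900K < 3650K ≤ 4700K → neutral white
Classification: neutral white


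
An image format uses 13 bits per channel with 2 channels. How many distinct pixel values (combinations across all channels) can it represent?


Total bits = 13 bits/channel × 2 channels = 26 bits
Distinct pixel values = 2^26
= 67,108,864 pixel values


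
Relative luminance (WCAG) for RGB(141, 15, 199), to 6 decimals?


Linearize each channel (sRGB transfer function): c = v/255; c_lin = c/12.92 if c ≤ 0.04045, else ((c+0.055)/1.055)^2.4
  R: 141/255 ≈ 0.552941 > 0.04045 → ((0.552941+0.055)/1.055)^2.4 ≈ 0.266356
  G: 15/255 ≈ 0.058824 > 0.04045 → ((0.058824+0.055)/1.055)^2.4 ≈ 0.004777
  B: 199/255 ≈ 0.780392 > 0.04045 → ((0.780392+0.055)/1.055)^2.4 ≈ 0.571125
R_lin = 0.266356, G_lin = 0.004777, B_lin = 0.571125
L = 0.2126×R + 0.7152×G + 0.0722×B
L = 0.2126×0.266356 + 0.7152×0.004777 + 0.0722×0.571125
L ≈ 0.101279


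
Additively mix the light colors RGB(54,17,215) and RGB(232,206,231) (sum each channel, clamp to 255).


Additive: each channel = min(255, C₁+C₂)
R: 54+232 = 286 → 255
G: 17+206 = 223 → 223
B: 215+231 = 446 → 255
= RGB(255, 223, 255)


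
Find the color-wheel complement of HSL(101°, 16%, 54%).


Complement = opposite side of color wheel = hue + 180°
H' = (101 + 180) mod 360 = 281°
S and L unchanged.
= HSL(281°, 16%, 54%)


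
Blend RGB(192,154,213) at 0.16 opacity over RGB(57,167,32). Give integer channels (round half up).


C = α×F + (1-α)×B, with 1-α = 0.84
R: 0.16×192 + 0.84×57 = 30.72 + 47.88 = 78.60 → 79
G: 0.16×154 + 0.84×167 = 24.64 + 140.28 = 164.92 → 165
B: 0.16×213 + 0.84×32 = 34.08 + 26.88 = 60.96 → 61
= RGB(79, 165, 61)


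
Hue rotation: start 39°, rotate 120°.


New hue = (H + rotation) mod 360
New hue = (39 + 120) mod 360
= 159 mod 360
= 159°


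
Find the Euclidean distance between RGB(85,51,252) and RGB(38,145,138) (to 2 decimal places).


d = √[(R₁-R₂)² + (G₁-G₂)² + (B₁-B₂)²]
d = √[(85-38)² + (51-145)² + (252-138)²]
d = √[2209 + 8836 + 12996]
d = √24041
d ≈ 155.05


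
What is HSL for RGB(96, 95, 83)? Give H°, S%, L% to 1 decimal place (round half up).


Normalize: R'=96/255≈0.3765, G'=95/255≈0.3725, B'=83/255≈0.3255
Max=96/255, Min=83/255, Δ=Max-Min=13/255
L = (Max+Min)/2 = (96+83)/510 = 179/510 = 0.35098… → L = 35.1%
L ≤ 0.5 → S = Δ/(Max+Min) = 13/(96+83) = 13/179 = 0.07262… → S = 7.3%
(the 1/255 factors cancel in S and H, so raw channel differences can be used)
Max is R' → H = 60 × (((G-B)/Δ) mod 6) = 60 × (((95-83)/13) mod 6)
  12/13 = 0.9230…
  H = 60 × 0.9230… = 55.384…° → H = 55.4°
= HSL(55.4°, 7.3%, 35.1%)


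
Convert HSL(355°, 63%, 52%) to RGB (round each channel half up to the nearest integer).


H=355°, S=0.63, L=0.52
C = (1-|2L-1|)×S = (1-|0.04|)×0.63 = 0.6048
H' = H/60 = 355/60 ≈ 5.9167; X = C×(1-|H' mod 2 - 1|) = 0.0504
m = L - C/2 = 0.52 - 0.3024 = 0.2176
Sector ⌊H'⌋ = 5 → (R',G',B') = (0.6048, 0.0, 0.0504)
RGB = ((R'+m)×255, (G'+m)×255, (B'+m)×255) = (209.712, 55.488, 68.34)
Round half up → RGB(210, 55, 68)


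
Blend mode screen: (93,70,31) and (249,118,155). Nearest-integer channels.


Screen: C = 255 - (255-A)×(255-B)/255, rounded to nearest integer
R: 255 - (255-93)×(255-249)/255 = 255 - 972/255 ≈ 255 - 3.812 = 251.188 → 251
G: 255 - (255-70)×(255-118)/255 = 255 - 25345/255 ≈ 255 - 99.392 = 155.608 → 156
B: 255 - (255-31)×(255-155)/255 = 255 - 22400/255 ≈ 255 - 87.843 = 167.157 → 167
= RGB(251, 156, 167)


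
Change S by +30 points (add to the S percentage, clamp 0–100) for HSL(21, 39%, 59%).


Original S = 39%
Adjustment = +30 percentage points
New S = 39 + (30) = 69
Clamp to [0, 100] → 69
= HSL(21°, 69%, 59%)


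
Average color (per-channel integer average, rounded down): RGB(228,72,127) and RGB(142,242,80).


Midpoint: each channel = ⌊(C₁+C₂)/2⌋
R: ⌊(228+142)/2⌋ = 185
G: ⌊(72+242)/2⌋ = 157
B: ⌊(127+80)/2⌋ = 103
= RGB(185, 157, 103)


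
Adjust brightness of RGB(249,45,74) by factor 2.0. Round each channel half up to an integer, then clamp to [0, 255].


Multiply each channel by 2.0, round half up, clamp to [0, 255]
R: 249×2.0 = 498 → clamp → 255
G: 45×2.0 = 90
B: 74×2.0 = 148
= RGB(255, 90, 148)


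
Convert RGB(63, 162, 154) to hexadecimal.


R = 63 → 3F (hex)
G = 162 → A2 (hex)
B = 154 → 9A (hex)
Hex = #3FA29A


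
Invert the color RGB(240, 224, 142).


Invert: (255-R, 255-G, 255-B)
R: 255-240 = 15
G: 255-224 = 31
B: 255-142 = 113
= RGB(15, 31, 113)


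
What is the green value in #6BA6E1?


Color: #6BA6E1
R = 6B = 107
G = A6 = 166
B = E1 = 225
Green = 166


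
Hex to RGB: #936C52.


93 → 147 (R)
6C → 108 (G)
52 → 82 (B)
= RGB(147, 108, 82)


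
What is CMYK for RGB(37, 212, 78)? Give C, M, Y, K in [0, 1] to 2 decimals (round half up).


R'=37/255≈0.1451, G'=212/255≈0.8314, B'=78/255≈0.3059
K = 1 - max(R',G',B') = 1 - 212/255 = 43/255 = 0.16862… → 0.17
(1-R'-K)/(1-K) simplifies to (max-R)/max with max = 212:
C = (212-37)/212 = 175/212 = 0.82547… → 0.83
M = (212-212)/212 = 0/212 = 0 → 0.00
Y = (212-78)/212 = 134/212 = 0.63207… → 0.63
= CMYK(0.83, 0.00, 0.63, 0.17)
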